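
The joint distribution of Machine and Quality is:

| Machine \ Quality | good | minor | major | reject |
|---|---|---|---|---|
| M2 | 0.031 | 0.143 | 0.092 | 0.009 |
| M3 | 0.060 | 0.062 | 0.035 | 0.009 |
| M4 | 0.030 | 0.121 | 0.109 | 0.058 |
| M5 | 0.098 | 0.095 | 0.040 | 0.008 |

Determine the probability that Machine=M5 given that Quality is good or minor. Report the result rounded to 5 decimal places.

0.30156

P(Quality=good) = 0.031 + 0.060 + 0.030 + 0.098 = 0.219.
P(Quality=minor) = 0.143 + 0.062 + 0.121 + 0.095 = 0.421.
P(Quality ∈ {good, minor}) = 0.219 + 0.421 = 0.640; P(Machine=M5, Quality ∈ {good, minor}) = 0.098 + 0.095 = 0.193.
P(Machine=M5 | Quality ∈ {good, minor}) = 0.193/0.640 = 0.30156.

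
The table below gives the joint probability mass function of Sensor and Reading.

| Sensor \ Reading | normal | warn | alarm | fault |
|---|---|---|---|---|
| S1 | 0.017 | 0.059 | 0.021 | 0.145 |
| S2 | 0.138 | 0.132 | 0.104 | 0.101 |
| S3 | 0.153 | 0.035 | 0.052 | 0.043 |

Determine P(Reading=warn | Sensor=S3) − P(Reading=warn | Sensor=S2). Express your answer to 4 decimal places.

P(Sensor=S3) = 0.153 + 0.035 + 0.052 + 0.043 = 0.283; P(Reading=warn | Sensor=S3) = 0.035/0.283 = 0.12367.
P(Sensor=S2) = 0.138 + 0.132 + 0.104 + 0.101 = 0.475; P(Reading=warn | Sensor=S2) = 0.132/0.475 = 0.27789.
Difference = -0.1542.

-0.1542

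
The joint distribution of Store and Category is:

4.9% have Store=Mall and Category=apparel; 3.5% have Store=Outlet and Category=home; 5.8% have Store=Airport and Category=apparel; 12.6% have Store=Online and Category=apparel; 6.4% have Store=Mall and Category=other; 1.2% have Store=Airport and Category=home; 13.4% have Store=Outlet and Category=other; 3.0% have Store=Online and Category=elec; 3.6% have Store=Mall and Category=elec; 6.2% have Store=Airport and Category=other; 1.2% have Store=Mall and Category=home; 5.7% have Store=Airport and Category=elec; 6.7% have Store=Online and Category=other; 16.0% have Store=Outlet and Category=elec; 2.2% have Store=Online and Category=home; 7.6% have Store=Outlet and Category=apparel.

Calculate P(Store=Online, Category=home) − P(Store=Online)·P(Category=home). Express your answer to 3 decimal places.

P(Store=Online) = 0.126 + 0.030 + 0.022 + 0.067 = 0.245.
P(Category=home) = 0.012 + 0.012 + 0.035 + 0.022 = 0.081.
P(Store=Online, Category=home) − P(Store=Online)P(Category=home) = 0.022 − 0.245×0.081 = 0.002.

0.002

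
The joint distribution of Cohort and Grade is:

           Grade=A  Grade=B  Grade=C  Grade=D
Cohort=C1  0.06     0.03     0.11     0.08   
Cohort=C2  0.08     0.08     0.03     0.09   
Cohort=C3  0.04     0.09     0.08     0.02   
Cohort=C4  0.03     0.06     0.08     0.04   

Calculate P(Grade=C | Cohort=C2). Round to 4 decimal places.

P(Cohort=C2) = 0.08 + 0.08 + 0.03 + 0.09 = 0.28.
P(Grade=C | Cohort=C2) = 0.03/0.28 = 0.1071.

0.1071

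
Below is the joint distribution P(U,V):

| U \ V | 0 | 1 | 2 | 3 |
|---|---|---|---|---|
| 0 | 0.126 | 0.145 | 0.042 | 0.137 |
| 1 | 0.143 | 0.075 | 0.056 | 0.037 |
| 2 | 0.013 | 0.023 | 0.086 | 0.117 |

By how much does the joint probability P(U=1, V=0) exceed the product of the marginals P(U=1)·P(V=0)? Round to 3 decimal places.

0.055

P(U=1) = 0.143 + 0.075 + 0.056 + 0.037 = 0.311.
P(V=0) = 0.126 + 0.143 + 0.013 = 0.282.
P(U=1, V=0) − P(U=1)P(V=0) = 0.143 − 0.311×0.282 = 0.055.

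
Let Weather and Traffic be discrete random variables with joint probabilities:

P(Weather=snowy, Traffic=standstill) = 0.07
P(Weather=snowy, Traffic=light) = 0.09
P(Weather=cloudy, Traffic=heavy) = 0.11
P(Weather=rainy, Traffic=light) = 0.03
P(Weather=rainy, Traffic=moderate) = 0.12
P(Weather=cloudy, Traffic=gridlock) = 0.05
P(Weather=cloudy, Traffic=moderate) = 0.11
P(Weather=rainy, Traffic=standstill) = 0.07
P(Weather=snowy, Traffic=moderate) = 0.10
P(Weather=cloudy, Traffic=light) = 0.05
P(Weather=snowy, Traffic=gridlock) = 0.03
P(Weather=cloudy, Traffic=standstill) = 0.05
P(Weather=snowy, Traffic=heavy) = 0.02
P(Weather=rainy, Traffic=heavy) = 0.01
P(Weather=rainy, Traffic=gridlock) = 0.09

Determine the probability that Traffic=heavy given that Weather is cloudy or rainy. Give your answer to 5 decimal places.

P(Weather=cloudy) = 0.05 + 0.11 + 0.11 + 0.05 + 0.05 = 0.37.
P(Weather=rainy) = 0.03 + 0.12 + 0.01 + 0.09 + 0.07 = 0.32.
P(Weather ∈ {cloudy, rainy}) = 0.37 + 0.32 = 0.69; P(Traffic=heavy, Weather ∈ {cloudy, rainy}) = 0.11 + 0.01 = 0.12.
P(Traffic=heavy | Weather ∈ {cloudy, rainy}) = 0.12/0.69 = 0.17391.

0.17391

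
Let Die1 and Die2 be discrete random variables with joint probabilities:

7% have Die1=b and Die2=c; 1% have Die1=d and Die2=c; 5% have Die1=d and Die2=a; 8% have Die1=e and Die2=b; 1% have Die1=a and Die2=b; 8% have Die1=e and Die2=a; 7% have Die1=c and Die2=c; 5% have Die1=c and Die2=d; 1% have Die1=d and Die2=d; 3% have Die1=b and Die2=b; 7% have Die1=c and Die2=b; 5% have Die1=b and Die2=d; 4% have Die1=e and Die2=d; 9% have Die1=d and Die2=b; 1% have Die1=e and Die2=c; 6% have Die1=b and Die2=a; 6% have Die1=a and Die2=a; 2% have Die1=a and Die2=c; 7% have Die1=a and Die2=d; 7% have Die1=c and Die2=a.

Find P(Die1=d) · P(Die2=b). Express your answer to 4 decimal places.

0.0448

P(Die1=d) = 0.05 + 0.09 + 0.01 + 0.01 = 0.16.
P(Die2=b) = 0.01 + 0.03 + 0.07 + 0.09 + 0.08 = 0.28.
Product: 0.16 × 0.28 = 0.0448.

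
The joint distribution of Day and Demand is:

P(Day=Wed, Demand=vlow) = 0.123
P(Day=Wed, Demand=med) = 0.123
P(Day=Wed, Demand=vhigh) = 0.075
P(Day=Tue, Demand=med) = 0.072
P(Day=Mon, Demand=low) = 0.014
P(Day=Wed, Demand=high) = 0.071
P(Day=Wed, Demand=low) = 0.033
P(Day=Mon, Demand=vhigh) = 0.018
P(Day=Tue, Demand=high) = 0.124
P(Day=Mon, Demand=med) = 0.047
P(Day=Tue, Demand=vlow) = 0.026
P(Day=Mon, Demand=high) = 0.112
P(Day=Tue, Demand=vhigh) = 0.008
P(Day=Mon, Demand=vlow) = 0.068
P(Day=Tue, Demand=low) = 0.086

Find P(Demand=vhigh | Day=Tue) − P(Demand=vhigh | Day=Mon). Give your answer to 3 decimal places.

P(Day=Tue) = 0.026 + 0.086 + 0.072 + 0.124 + 0.008 = 0.316; P(Demand=vhigh | Day=Tue) = 0.008/0.316 = 0.0253.
P(Day=Mon) = 0.068 + 0.014 + 0.047 + 0.112 + 0.018 = 0.259; P(Demand=vhigh | Day=Mon) = 0.018/0.259 = 0.0695.
Difference = -0.044.

-0.044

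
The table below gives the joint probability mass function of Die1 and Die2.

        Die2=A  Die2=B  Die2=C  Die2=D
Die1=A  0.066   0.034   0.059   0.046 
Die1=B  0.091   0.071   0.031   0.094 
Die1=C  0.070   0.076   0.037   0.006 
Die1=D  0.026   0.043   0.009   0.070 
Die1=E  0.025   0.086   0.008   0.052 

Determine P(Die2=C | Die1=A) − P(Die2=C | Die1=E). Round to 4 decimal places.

P(Die1=A) = 0.066 + 0.034 + 0.059 + 0.046 = 0.205; P(Die2=C | Die1=A) = 0.059/0.205 = 0.28780.
P(Die1=E) = 0.025 + 0.086 + 0.008 + 0.052 = 0.171; P(Die2=C | Die1=E) = 0.008/0.171 = 0.04678.
Difference = 0.2410.

0.2410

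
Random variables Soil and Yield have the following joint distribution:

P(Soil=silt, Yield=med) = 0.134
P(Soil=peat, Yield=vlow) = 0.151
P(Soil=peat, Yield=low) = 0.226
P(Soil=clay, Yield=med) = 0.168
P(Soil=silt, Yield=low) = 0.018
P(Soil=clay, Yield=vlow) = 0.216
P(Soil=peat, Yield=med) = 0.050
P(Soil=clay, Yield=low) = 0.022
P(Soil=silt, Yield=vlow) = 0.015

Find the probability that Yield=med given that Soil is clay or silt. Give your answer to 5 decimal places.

P(Soil=clay) = 0.216 + 0.022 + 0.168 = 0.406.
P(Soil=silt) = 0.015 + 0.018 + 0.134 = 0.167.
P(Soil ∈ {clay, silt}) = 0.406 + 0.167 = 0.573; P(Yield=med, Soil ∈ {clay, silt}) = 0.168 + 0.134 = 0.302.
P(Yield=med | Soil ∈ {clay, silt}) = 0.302/0.573 = 0.52705.

0.52705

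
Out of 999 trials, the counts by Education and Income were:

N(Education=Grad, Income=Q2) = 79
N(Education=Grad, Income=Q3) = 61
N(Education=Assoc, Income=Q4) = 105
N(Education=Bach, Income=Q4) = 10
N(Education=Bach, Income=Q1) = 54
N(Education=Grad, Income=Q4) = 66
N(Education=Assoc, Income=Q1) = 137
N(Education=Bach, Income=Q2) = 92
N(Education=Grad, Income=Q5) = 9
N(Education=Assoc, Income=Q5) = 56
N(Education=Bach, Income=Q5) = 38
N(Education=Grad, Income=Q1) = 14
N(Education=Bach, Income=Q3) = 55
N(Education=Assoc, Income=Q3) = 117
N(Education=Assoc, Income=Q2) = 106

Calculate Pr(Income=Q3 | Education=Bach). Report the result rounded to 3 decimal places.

Total with Education=Bach: 54 + 92 + 55 + 10 + 38 = 249.
P(Income=Q3 | Education=Bach) = 55/249 = 0.221.

0.221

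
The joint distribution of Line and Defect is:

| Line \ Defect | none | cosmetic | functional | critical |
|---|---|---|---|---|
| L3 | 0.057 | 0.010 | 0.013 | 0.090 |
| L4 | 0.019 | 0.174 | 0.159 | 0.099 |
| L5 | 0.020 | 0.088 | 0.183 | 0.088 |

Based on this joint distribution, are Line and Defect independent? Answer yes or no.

P(Line=L4) = 0.451 and P(Defect=cosmetic) = 0.272, so their product is 0.12267, but P(Line=L4, Defect=cosmetic) = 0.174. Since these differ, Line and Defect are not independent.

no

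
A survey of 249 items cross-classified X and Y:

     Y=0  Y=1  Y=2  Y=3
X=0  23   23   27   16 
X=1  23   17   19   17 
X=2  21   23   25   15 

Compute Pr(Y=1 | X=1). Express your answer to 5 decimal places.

Total with X=1: 23 + 17 + 19 + 17 = 76.
P(Y=1 | X=1) = 17/76 = 0.22368.

0.22368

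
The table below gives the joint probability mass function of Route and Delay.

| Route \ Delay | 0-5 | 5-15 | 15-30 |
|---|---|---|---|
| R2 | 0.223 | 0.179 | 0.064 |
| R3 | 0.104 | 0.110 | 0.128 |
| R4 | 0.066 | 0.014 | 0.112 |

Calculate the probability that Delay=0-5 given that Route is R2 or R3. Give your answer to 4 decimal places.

0.4047

P(Route=R2) = 0.223 + 0.179 + 0.064 = 0.466.
P(Route=R3) = 0.104 + 0.110 + 0.128 = 0.342.
P(Route ∈ {R2, R3}) = 0.466 + 0.342 = 0.808; P(Delay=0-5, Route ∈ {R2, R3}) = 0.223 + 0.104 = 0.327.
P(Delay=0-5 | Route ∈ {R2, R3}) = 0.327/0.808 = 0.4047.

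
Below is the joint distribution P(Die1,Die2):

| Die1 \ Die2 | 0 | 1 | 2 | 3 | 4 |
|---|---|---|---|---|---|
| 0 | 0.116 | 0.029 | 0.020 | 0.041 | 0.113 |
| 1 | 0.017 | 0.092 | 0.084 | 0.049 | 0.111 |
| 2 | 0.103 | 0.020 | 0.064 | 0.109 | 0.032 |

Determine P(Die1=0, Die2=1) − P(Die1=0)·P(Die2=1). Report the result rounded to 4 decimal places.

-0.0160

P(Die1=0) = 0.116 + 0.029 + 0.020 + 0.041 + 0.113 = 0.319.
P(Die2=1) = 0.029 + 0.092 + 0.020 = 0.141.
P(Die1=0, Die2=1) − P(Die1=0)P(Die2=1) = 0.029 − 0.319×0.141 = -0.0160.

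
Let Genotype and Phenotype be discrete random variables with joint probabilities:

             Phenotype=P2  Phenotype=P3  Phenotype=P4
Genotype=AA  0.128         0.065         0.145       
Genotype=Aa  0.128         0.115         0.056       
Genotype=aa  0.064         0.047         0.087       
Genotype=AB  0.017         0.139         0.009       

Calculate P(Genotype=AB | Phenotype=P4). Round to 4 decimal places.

P(Phenotype=P4) = 0.145 + 0.056 + 0.087 + 0.009 = 0.297.
P(Genotype=AB | Phenotype=P4) = 0.009/0.297 = 0.0303.

0.0303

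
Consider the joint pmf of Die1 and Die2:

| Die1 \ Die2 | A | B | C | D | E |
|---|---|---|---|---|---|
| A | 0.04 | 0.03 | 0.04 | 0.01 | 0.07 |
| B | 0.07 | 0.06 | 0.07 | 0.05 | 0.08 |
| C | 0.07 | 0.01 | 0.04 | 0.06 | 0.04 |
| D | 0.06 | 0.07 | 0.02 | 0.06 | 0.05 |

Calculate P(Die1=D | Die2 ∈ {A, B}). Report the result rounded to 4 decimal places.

0.3171

P(Die2=A) = 0.04 + 0.07 + 0.07 + 0.06 = 0.24.
P(Die2=B) = 0.03 + 0.06 + 0.01 + 0.07 = 0.17.
P(Die2 ∈ {A, B}) = 0.24 + 0.17 = 0.41; P(Die1=D, Die2 ∈ {A, B}) = 0.06 + 0.07 = 0.13.
P(Die1=D | Die2 ∈ {A, B}) = 0.13/0.41 = 0.3171.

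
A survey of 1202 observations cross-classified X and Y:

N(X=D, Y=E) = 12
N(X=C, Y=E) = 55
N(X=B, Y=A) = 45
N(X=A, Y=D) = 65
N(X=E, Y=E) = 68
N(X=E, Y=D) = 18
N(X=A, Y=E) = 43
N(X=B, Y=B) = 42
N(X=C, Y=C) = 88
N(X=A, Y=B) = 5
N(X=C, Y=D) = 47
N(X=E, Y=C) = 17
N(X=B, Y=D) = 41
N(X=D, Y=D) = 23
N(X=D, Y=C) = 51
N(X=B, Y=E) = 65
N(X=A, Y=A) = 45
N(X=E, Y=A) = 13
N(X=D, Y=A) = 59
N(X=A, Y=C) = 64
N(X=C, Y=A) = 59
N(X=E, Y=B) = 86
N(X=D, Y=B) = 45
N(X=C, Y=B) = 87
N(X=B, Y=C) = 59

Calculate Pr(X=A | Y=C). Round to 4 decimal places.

Total with Y=C: 64 + 59 + 88 + 51 + 17 = 279.
P(X=A | Y=C) = 64/279 = 0.2294.

0.2294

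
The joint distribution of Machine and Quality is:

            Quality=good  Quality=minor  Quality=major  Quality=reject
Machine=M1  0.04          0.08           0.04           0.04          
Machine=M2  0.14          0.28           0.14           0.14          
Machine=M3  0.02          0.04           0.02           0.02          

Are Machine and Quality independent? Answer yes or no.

yes

Every cell satisfies P(Machine,Quality) = P(Machine)·P(Quality). For instance P(Machine=M1) = 0.20, P(Quality=minor) = 0.40, and 0.20×0.40 = 0.08 matches the joint entry. So Machine and Quality are independent.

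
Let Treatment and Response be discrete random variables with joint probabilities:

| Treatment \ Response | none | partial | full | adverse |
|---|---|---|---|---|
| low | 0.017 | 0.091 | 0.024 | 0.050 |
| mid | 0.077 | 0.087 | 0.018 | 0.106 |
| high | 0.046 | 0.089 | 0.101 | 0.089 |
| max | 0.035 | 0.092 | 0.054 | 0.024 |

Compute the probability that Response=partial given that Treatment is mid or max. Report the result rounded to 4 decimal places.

0.3631

P(Treatment=mid) = 0.077 + 0.087 + 0.018 + 0.106 = 0.288.
P(Treatment=max) = 0.035 + 0.092 + 0.054 + 0.024 = 0.205.
P(Treatment ∈ {mid, max}) = 0.288 + 0.205 = 0.493; P(Response=partial, Treatment ∈ {mid, max}) = 0.087 + 0.092 = 0.179.
P(Response=partial | Treatment ∈ {mid, max}) = 0.179/0.493 = 0.3631.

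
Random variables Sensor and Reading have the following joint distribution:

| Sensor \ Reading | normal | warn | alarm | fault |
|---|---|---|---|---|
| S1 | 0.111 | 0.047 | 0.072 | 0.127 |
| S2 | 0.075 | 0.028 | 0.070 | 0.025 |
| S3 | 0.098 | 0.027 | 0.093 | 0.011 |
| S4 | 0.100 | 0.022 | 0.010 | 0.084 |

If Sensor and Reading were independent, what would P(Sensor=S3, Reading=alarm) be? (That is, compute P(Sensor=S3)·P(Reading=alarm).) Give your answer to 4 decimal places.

P(Sensor=S3) = 0.098 + 0.027 + 0.093 + 0.011 = 0.229.
P(Reading=alarm) = 0.072 + 0.070 + 0.093 + 0.010 = 0.245.
Product: 0.229 × 0.245 = 0.0561.

0.0561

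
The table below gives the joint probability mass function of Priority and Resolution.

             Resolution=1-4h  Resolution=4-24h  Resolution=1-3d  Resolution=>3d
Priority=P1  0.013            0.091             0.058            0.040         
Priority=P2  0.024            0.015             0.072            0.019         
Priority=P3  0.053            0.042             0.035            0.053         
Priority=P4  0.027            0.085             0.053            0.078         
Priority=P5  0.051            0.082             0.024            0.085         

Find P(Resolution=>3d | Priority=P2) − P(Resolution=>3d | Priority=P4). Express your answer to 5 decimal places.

-0.17483

P(Priority=P2) = 0.024 + 0.015 + 0.072 + 0.019 = 0.130; P(Resolution=>3d | Priority=P2) = 0.019/0.130 = 0.146154.
P(Priority=P4) = 0.027 + 0.085 + 0.053 + 0.078 = 0.243; P(Resolution=>3d | Priority=P4) = 0.078/0.243 = 0.320988.
Difference = -0.17483.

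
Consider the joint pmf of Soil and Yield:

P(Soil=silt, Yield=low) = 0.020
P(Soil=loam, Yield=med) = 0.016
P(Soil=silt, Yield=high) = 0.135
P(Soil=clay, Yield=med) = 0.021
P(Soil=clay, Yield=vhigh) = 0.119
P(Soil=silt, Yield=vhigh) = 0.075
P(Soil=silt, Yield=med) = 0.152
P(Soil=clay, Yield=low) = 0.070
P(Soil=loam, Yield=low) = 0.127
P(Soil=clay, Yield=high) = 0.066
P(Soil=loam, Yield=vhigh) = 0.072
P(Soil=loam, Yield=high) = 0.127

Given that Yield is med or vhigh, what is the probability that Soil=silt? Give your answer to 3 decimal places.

0.499

P(Yield=med) = 0.016 + 0.021 + 0.152 = 0.189.
P(Yield=vhigh) = 0.072 + 0.119 + 0.075 = 0.266.
P(Yield ∈ {med, vhigh}) = 0.189 + 0.266 = 0.455; P(Soil=silt, Yield ∈ {med, vhigh}) = 0.152 + 0.075 = 0.227.
P(Soil=silt | Yield ∈ {med, vhigh}) = 0.227/0.455 = 0.499.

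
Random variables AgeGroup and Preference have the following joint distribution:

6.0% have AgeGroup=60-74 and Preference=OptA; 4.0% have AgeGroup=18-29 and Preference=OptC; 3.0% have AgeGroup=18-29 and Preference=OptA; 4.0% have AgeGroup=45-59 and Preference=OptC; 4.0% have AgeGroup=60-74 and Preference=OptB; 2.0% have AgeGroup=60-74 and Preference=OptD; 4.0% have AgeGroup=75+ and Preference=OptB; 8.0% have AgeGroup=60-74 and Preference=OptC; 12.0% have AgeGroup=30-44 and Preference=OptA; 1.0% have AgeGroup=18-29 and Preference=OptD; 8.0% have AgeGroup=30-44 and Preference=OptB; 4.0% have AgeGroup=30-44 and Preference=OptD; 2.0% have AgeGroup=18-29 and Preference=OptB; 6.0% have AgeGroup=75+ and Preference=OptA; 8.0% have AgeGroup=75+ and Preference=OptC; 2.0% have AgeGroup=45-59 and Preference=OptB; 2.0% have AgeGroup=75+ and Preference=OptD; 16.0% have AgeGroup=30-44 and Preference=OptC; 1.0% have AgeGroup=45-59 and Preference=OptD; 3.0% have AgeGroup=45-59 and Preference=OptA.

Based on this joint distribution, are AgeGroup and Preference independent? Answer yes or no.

Every cell satisfies P(AgeGroup,Preference) = P(AgeGroup)·P(Preference). For instance P(AgeGroup=18-29) = 0.100, P(Preference=OptD) = 0.100, and 0.100×0.100 = 0.010 matches the joint entry. So AgeGroup and Preference are independent.

yes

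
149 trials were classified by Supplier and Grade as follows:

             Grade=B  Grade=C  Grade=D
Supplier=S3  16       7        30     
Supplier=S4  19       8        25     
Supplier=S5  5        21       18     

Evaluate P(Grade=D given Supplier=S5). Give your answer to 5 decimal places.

Total with Supplier=S5: 5 + 21 + 18 = 44.
P(Grade=D | Supplier=S5) = 18/44 = 0.40909.

0.40909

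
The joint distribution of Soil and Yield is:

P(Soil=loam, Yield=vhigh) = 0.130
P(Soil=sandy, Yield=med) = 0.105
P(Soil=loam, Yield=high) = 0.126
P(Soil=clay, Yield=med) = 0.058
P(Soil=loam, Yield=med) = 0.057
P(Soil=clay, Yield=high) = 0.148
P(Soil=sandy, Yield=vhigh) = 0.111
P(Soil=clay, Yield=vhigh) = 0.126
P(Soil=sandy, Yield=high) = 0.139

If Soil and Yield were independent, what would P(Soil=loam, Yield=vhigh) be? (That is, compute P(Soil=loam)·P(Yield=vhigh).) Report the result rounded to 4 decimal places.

0.1149

P(Soil=loam) = 0.057 + 0.126 + 0.130 = 0.313.
P(Yield=vhigh) = 0.111 + 0.130 + 0.126 = 0.367.
Product: 0.313 × 0.367 = 0.1149.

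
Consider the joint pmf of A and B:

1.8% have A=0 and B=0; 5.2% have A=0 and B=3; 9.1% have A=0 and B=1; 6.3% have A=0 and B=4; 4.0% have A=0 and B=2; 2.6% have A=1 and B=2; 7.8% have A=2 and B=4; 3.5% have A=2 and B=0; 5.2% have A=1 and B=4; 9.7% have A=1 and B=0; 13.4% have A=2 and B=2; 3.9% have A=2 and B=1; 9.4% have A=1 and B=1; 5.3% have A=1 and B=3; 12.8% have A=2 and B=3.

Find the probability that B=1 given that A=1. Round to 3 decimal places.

0.292

P(A=1) = 0.097 + 0.094 + 0.026 + 0.053 + 0.052 = 0.322.
P(B=1 | A=1) = 0.094/0.322 = 0.292.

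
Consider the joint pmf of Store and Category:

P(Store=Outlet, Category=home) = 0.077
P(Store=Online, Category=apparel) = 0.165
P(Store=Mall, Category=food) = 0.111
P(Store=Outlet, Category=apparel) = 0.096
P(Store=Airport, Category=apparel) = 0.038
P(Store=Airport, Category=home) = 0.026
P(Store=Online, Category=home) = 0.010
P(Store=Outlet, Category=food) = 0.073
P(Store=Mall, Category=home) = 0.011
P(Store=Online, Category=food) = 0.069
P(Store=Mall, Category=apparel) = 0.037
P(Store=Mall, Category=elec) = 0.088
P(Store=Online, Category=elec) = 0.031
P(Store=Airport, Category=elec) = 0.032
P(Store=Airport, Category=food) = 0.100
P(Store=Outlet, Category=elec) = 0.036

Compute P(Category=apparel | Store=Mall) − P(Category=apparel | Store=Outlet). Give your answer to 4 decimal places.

-0.1906

P(Store=Mall) = 0.111 + 0.037 + 0.088 + 0.011 = 0.247; P(Category=apparel | Store=Mall) = 0.037/0.247 = 0.14980.
P(Store=Outlet) = 0.073 + 0.096 + 0.036 + 0.077 = 0.282; P(Category=apparel | Store=Outlet) = 0.096/0.282 = 0.34043.
Difference = -0.1906.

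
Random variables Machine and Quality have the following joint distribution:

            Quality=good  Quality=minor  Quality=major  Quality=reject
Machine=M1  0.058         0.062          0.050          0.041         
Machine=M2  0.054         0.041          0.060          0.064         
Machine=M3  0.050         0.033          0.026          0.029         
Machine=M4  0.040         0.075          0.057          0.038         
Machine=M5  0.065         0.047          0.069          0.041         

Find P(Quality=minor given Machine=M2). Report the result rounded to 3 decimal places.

0.187

P(Machine=M2) = 0.054 + 0.041 + 0.060 + 0.064 = 0.219.
P(Quality=minor | Machine=M2) = 0.041/0.219 = 0.187.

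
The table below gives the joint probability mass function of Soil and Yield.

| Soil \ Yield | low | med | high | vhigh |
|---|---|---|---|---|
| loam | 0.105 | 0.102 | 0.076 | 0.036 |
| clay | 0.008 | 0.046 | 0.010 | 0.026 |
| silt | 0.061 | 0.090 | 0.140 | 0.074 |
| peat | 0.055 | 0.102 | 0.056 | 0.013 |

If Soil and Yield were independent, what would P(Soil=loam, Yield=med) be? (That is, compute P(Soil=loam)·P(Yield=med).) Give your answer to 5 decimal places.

0.10846

P(Soil=loam) = 0.105 + 0.102 + 0.076 + 0.036 = 0.319.
P(Yield=med) = 0.102 + 0.046 + 0.090 + 0.102 = 0.340.
Product: 0.319 × 0.340 = 0.10846.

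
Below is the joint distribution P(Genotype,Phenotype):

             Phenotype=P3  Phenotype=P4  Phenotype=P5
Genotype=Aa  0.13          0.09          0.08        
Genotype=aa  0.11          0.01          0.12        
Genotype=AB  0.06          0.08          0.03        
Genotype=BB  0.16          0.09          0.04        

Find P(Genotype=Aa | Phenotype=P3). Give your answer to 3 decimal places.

P(Phenotype=P3) = 0.13 + 0.11 + 0.06 + 0.16 = 0.46.
P(Genotype=Aa | Phenotype=P3) = 0.13/0.46 = 0.283.

0.283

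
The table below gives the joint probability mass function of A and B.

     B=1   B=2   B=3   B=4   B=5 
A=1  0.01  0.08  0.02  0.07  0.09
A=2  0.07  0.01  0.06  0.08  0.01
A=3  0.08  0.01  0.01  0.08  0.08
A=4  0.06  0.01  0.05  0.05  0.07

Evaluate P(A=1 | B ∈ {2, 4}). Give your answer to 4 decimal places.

P(B=2) = 0.08 + 0.01 + 0.01 + 0.01 = 0.11.
P(B=4) = 0.07 + 0.08 + 0.08 + 0.05 = 0.28.
P(B ∈ {2, 4}) = 0.11 + 0.28 = 0.39; P(A=1, B ∈ {2, 4}) = 0.08 + 0.07 = 0.15.
P(A=1 | B ∈ {2, 4}) = 0.15/0.39 = 0.3846.

0.3846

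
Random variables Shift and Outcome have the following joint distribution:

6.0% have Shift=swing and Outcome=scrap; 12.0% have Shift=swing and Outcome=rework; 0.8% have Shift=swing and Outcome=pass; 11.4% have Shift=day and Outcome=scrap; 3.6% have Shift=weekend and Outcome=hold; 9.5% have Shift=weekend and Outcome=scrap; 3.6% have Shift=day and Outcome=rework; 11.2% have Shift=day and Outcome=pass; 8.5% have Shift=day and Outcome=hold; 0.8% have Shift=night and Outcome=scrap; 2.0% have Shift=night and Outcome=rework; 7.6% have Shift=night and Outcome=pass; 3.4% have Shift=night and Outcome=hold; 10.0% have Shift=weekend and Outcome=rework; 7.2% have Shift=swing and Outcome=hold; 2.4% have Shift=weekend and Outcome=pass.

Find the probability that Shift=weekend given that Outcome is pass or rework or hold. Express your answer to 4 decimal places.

0.2213

P(Outcome=pass) = 0.112 + 0.008 + 0.076 + 0.024 = 0.220.
P(Outcome=rework) = 0.036 + 0.120 + 0.020 + 0.100 = 0.276.
P(Outcome=hold) = 0.085 + 0.072 + 0.034 + 0.036 = 0.227.
P(Outcome ∈ {pass, rework, hold}) = 0.220 + 0.276 + 0.227 = 0.723; P(Shift=weekend, Outcome ∈ {pass, rework, hold}) = 0.024 + 0.100 + 0.036 = 0.160.
P(Shift=weekend | Outcome ∈ {pass, rework, hold}) = 0.160/0.723 = 0.2213.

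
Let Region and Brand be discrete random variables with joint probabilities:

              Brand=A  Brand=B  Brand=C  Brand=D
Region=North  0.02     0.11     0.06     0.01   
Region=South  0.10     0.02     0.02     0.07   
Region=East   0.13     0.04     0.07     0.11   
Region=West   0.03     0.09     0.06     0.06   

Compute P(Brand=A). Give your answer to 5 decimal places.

0.28000

P(Brand=A) = 0.02 + 0.10 + 0.13 + 0.03 = 0.28.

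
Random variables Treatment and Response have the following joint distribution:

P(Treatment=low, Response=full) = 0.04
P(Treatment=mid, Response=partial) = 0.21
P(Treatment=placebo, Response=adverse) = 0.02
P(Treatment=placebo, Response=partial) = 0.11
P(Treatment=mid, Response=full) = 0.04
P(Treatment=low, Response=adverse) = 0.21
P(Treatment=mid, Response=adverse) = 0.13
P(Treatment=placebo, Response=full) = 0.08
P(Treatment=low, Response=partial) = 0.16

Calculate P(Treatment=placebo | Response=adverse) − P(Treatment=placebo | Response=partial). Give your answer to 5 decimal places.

-0.17361

P(Response=adverse) = 0.02 + 0.21 + 0.13 = 0.36; P(Treatment=placebo | Response=adverse) = 0.02/0.36 = 0.055556.
P(Response=partial) = 0.11 + 0.16 + 0.21 = 0.48; P(Treatment=placebo | Response=partial) = 0.11/0.48 = 0.229167.
Difference = -0.17361.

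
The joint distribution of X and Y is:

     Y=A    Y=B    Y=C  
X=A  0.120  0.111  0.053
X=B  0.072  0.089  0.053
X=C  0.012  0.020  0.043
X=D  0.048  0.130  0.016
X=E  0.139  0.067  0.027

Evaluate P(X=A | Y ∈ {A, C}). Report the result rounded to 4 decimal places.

P(Y=A) = 0.120 + 0.072 + 0.012 + 0.048 + 0.139 = 0.391.
P(Y=C) = 0.053 + 0.053 + 0.043 + 0.016 + 0.027 = 0.192.
P(Y ∈ {A, C}) = 0.391 + 0.192 = 0.583; P(X=A, Y ∈ {A, C}) = 0.120 + 0.053 = 0.173.
P(X=A | Y ∈ {A, C}) = 0.173/0.583 = 0.2967.

0.2967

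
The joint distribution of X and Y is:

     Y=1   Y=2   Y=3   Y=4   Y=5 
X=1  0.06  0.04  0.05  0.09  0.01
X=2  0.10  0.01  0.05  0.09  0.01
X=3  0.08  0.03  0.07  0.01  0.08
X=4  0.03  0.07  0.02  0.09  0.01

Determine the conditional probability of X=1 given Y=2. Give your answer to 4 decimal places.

0.2667

P(Y=2) = 0.04 + 0.01 + 0.03 + 0.07 = 0.15.
P(X=1 | Y=2) = 0.04/0.15 = 0.2667.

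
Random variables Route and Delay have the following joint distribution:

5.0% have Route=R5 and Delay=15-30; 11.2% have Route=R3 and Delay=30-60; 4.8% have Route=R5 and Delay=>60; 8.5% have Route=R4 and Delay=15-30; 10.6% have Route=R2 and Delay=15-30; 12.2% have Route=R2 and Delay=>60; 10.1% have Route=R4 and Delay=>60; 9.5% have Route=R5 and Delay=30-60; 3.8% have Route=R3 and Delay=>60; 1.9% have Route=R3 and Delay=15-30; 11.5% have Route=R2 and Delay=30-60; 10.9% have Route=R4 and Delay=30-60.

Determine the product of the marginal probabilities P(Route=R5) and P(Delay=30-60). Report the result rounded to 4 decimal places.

P(Route=R5) = 0.050 + 0.095 + 0.048 = 0.193.
P(Delay=30-60) = 0.115 + 0.112 + 0.109 + 0.095 = 0.431.
Product: 0.193 × 0.431 = 0.0832.

0.0832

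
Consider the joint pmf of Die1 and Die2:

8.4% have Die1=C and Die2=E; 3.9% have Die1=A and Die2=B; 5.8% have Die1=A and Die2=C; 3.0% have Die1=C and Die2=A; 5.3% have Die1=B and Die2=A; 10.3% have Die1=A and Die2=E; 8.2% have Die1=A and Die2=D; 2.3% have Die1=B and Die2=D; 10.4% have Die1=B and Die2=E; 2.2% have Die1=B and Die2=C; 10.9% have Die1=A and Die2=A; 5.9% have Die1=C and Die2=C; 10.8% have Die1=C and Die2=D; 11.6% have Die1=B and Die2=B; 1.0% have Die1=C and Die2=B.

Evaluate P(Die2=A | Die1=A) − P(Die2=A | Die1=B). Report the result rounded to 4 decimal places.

P(Die1=A) = 0.109 + 0.039 + 0.058 + 0.082 + 0.103 = 0.391; P(Die2=A | Die1=A) = 0.109/0.391 = 0.27877.
P(Die1=B) = 0.053 + 0.116 + 0.022 + 0.023 + 0.104 = 0.318; P(Die2=A | Die1=B) = 0.053/0.318 = 0.16667.
Difference = 0.1121.

0.1121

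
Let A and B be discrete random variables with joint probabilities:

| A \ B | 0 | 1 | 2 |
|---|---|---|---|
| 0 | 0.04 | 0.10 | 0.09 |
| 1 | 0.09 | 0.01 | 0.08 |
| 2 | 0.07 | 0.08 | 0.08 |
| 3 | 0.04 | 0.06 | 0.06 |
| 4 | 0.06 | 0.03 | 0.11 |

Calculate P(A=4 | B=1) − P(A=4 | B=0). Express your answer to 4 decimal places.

-0.0929

P(B=1) = 0.10 + 0.01 + 0.08 + 0.06 + 0.03 = 0.28; P(A=4 | B=1) = 0.03/0.28 = 0.10714.
P(B=0) = 0.04 + 0.09 + 0.07 + 0.04 + 0.06 = 0.30; P(A=4 | B=0) = 0.06/0.30 = 0.20000.
Difference = -0.0929.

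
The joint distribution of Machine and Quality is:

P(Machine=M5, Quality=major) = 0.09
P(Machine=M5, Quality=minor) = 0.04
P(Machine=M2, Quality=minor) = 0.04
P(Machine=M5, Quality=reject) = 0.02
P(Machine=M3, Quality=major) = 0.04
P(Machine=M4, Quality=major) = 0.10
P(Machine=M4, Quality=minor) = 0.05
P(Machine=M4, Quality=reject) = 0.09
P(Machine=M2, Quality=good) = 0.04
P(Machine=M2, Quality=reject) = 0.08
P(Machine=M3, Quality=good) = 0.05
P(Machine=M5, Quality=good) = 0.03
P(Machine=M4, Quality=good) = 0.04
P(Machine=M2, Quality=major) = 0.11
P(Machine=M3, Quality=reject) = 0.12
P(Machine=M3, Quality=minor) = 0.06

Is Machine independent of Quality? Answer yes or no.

no

P(Machine=M3) = 0.27 and P(Quality=major) = 0.34, so their product is 0.0918, but P(Machine=M3, Quality=major) = 0.04. Since these differ, Machine and Quality are not independent.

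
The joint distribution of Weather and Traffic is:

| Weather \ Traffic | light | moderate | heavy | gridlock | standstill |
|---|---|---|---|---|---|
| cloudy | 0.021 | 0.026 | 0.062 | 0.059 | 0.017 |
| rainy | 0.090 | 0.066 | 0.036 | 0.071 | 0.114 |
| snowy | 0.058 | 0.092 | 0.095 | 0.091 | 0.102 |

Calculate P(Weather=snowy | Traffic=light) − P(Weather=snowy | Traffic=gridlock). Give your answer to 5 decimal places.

P(Traffic=light) = 0.021 + 0.090 + 0.058 = 0.169; P(Weather=snowy | Traffic=light) = 0.058/0.169 = 0.343195.
P(Traffic=gridlock) = 0.059 + 0.071 + 0.091 = 0.221; P(Weather=snowy | Traffic=gridlock) = 0.091/0.221 = 0.411765.
Difference = -0.06857.

-0.06857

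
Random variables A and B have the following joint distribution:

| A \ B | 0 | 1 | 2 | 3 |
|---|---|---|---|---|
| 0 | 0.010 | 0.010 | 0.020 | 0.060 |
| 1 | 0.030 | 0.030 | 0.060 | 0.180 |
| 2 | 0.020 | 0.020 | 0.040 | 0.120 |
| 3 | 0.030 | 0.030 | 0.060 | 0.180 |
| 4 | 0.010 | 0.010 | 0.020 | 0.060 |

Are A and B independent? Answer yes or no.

Every cell satisfies P(A,B) = P(A)·P(B). For instance P(A=2) = 0.200, P(B=3) = 0.600, and 0.200×0.600 = 0.120 matches the joint entry. So A and B are independent.

yes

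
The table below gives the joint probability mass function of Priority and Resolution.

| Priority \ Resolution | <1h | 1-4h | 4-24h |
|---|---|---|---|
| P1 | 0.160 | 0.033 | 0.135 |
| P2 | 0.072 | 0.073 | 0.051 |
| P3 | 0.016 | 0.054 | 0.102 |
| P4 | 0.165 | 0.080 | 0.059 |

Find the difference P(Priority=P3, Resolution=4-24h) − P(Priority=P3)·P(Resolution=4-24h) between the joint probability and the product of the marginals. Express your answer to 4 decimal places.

0.0423

P(Priority=P3) = 0.016 + 0.054 + 0.102 = 0.172.
P(Resolution=4-24h) = 0.135 + 0.051 + 0.102 + 0.059 = 0.347.
P(Priority=P3, Resolution=4-24h) − P(Priority=P3)P(Resolution=4-24h) = 0.102 − 0.172×0.347 = 0.0423.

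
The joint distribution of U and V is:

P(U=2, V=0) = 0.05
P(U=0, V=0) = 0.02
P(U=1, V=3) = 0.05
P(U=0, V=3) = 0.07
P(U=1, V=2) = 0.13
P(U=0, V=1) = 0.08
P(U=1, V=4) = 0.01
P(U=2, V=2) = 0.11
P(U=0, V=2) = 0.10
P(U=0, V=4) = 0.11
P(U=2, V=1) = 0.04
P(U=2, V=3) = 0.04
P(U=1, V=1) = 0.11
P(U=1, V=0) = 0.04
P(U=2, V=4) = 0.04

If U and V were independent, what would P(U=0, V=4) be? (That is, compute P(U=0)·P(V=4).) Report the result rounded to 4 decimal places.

0.0608

P(U=0) = 0.02 + 0.08 + 0.10 + 0.07 + 0.11 = 0.38.
P(V=4) = 0.11 + 0.01 + 0.04 = 0.16.
Product: 0.38 × 0.16 = 0.0608.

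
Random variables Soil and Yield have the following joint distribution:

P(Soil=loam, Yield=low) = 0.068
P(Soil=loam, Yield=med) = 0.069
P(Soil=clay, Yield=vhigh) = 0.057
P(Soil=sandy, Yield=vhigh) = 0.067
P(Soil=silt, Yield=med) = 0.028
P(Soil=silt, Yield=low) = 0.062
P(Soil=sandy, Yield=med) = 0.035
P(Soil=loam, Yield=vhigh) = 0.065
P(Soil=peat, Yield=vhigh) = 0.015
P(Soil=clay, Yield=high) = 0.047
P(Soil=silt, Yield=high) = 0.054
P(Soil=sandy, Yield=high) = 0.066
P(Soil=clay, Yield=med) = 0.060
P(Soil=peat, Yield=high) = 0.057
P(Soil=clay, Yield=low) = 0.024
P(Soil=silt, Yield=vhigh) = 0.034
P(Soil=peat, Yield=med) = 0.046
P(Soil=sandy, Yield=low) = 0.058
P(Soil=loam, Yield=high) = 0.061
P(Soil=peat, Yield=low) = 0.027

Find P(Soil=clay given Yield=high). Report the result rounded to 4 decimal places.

P(Yield=high) = 0.066 + 0.061 + 0.047 + 0.054 + 0.057 = 0.285.
P(Soil=clay | Yield=high) = 0.047/0.285 = 0.1649.

0.1649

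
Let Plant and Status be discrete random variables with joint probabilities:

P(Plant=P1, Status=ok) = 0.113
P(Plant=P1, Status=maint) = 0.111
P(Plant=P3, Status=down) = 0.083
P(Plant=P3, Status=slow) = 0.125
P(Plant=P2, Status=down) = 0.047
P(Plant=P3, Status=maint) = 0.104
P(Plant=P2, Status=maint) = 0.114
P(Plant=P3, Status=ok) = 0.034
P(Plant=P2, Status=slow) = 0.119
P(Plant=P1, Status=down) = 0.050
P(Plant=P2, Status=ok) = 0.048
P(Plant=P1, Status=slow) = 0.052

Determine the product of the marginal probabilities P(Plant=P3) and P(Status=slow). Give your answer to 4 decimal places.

0.1024

P(Plant=P3) = 0.034 + 0.125 + 0.083 + 0.104 = 0.346.
P(Status=slow) = 0.052 + 0.119 + 0.125 = 0.296.
Product: 0.346 × 0.296 = 0.1024.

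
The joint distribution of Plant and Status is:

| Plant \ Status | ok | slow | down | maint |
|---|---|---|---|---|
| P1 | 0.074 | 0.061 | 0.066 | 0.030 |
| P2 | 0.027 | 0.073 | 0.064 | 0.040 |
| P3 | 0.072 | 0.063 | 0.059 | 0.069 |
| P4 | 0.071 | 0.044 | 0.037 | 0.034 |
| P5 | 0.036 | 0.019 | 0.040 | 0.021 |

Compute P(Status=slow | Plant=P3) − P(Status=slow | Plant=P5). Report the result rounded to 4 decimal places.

P(Plant=P3) = 0.072 + 0.063 + 0.059 + 0.069 = 0.263; P(Status=slow | Plant=P3) = 0.063/0.263 = 0.23954.
P(Plant=P5) = 0.036 + 0.019 + 0.040 + 0.021 = 0.116; P(Status=slow | Plant=P5) = 0.019/0.116 = 0.16379.
Difference = 0.0758.

0.0758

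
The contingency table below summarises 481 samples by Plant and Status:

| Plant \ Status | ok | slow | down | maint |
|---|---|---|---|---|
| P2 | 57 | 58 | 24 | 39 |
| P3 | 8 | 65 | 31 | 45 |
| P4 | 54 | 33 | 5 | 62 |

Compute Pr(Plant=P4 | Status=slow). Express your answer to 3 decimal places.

0.212

Total with Status=slow: 58 + 65 + 33 = 156.
P(Plant=P4 | Status=slow) = 33/156 = 0.212.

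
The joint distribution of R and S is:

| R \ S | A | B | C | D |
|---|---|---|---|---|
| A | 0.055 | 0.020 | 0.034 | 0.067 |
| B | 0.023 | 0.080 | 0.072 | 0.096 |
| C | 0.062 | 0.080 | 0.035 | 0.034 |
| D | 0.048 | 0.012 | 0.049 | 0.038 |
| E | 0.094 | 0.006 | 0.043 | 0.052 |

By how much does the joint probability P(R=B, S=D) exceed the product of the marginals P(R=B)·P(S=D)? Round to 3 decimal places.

0.018

P(R=B) = 0.023 + 0.080 + 0.072 + 0.096 = 0.271.
P(S=D) = 0.067 + 0.096 + 0.034 + 0.038 + 0.052 = 0.287.
P(R=B, S=D) − P(R=B)P(S=D) = 0.096 − 0.271×0.287 = 0.018.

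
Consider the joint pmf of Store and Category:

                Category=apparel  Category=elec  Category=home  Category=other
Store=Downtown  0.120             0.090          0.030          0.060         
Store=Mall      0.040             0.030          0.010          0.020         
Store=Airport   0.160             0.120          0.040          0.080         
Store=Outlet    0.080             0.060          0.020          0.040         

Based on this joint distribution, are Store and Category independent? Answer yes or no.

Every cell satisfies P(Store,Category) = P(Store)·P(Category). For instance P(Store=Downtown) = 0.300, P(Category=other) = 0.200, and 0.300×0.200 = 0.060 matches the joint entry. So Store and Category are independent.

yes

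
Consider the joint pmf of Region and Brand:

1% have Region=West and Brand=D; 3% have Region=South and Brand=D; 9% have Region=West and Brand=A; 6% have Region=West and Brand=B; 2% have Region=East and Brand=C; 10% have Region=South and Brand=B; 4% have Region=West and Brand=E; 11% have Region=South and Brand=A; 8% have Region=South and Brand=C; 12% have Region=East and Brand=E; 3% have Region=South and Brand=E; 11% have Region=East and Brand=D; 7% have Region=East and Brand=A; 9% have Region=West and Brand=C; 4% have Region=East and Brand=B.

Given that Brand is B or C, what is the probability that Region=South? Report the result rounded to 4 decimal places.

P(Brand=B) = 0.10 + 0.04 + 0.06 = 0.20.
P(Brand=C) = 0.08 + 0.02 + 0.09 = 0.19.
P(Brand ∈ {B, C}) = 0.20 + 0.19 = 0.39; P(Region=South, Brand ∈ {B, C}) = 0.10 + 0.08 = 0.18.
P(Region=South | Brand ∈ {B, C}) = 0.18/0.39 = 0.4615.

0.4615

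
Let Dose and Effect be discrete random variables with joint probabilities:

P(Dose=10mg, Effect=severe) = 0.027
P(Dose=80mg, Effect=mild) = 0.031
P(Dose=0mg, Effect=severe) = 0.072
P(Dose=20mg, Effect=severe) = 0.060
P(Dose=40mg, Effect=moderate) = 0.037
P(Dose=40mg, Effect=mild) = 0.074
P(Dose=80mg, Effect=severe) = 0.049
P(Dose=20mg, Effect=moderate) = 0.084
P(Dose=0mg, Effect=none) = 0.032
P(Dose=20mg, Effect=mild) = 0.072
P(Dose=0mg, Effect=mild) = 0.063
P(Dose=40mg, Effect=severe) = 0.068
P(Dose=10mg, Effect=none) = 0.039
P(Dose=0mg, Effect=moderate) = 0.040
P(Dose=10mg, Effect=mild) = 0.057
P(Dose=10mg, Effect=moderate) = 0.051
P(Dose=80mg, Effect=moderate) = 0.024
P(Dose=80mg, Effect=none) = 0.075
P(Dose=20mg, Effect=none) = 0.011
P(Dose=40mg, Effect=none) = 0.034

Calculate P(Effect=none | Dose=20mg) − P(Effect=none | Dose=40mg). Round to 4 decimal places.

-0.1112

P(Dose=20mg) = 0.011 + 0.072 + 0.084 + 0.060 = 0.227; P(Effect=none | Dose=20mg) = 0.011/0.227 = 0.04846.
P(Dose=40mg) = 0.034 + 0.074 + 0.037 + 0.068 = 0.213; P(Effect=none | Dose=40mg) = 0.034/0.213 = 0.15962.
Difference = -0.1112.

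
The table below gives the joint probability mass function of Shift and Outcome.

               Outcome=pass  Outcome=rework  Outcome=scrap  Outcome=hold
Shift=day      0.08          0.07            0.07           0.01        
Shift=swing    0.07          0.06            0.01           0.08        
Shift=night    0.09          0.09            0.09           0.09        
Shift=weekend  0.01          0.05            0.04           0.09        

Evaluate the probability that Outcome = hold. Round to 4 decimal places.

0.2700

P(Outcome=hold) = 0.01 + 0.08 + 0.09 + 0.09 = 0.27.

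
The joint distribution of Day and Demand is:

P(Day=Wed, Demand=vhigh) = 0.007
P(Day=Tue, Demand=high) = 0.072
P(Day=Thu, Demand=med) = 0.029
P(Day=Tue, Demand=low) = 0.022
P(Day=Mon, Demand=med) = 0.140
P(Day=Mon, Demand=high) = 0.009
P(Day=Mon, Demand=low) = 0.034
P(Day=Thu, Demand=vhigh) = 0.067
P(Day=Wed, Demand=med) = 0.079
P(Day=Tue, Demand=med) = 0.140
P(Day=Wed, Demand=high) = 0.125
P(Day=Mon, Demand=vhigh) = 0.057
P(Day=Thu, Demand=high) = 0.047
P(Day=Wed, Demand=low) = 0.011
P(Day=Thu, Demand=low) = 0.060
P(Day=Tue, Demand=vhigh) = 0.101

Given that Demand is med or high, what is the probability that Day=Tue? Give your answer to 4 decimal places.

0.3307

P(Demand=med) = 0.140 + 0.140 + 0.079 + 0.029 = 0.388.
P(Demand=high) = 0.009 + 0.072 + 0.125 + 0.047 = 0.253.
P(Demand ∈ {med, high}) = 0.388 + 0.253 = 0.641; P(Day=Tue, Demand ∈ {med, high}) = 0.140 + 0.072 = 0.212.
P(Day=Tue | Demand ∈ {med, high}) = 0.212/0.641 = 0.3307.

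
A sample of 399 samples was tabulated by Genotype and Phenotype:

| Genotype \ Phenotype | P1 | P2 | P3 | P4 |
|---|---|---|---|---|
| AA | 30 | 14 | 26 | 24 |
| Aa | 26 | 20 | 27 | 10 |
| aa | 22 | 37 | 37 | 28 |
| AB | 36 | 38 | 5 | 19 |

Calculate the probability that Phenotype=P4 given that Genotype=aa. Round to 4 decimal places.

Total with Genotype=aa: 22 + 37 + 37 + 28 = 124.
P(Phenotype=P4 | Genotype=aa) = 28/124 = 0.2258.

0.2258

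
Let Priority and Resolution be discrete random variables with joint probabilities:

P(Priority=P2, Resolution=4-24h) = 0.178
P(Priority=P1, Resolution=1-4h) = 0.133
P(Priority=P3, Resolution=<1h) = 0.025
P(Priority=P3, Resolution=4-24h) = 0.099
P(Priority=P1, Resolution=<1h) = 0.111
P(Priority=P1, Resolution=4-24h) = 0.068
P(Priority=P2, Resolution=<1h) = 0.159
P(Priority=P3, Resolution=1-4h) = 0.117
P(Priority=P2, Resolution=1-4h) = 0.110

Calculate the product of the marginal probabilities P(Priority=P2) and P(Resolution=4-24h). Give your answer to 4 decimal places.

0.1542

P(Priority=P2) = 0.159 + 0.110 + 0.178 = 0.447.
P(Resolution=4-24h) = 0.068 + 0.178 + 0.099 = 0.345.
Product: 0.447 × 0.345 = 0.1542.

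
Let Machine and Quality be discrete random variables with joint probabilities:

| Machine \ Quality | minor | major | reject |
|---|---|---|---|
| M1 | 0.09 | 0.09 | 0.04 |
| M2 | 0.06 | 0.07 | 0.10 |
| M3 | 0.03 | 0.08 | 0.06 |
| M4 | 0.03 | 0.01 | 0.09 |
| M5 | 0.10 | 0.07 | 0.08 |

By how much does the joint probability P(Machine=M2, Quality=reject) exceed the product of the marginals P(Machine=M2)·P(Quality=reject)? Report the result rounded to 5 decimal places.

P(Machine=M2) = 0.06 + 0.07 + 0.10 = 0.23.
P(Quality=reject) = 0.04 + 0.10 + 0.06 + 0.09 + 0.08 = 0.37.
P(Machine=M2, Quality=reject) − P(Machine=M2)P(Quality=reject) = 0.10 − 0.23×0.37 = 0.01490.

0.01490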